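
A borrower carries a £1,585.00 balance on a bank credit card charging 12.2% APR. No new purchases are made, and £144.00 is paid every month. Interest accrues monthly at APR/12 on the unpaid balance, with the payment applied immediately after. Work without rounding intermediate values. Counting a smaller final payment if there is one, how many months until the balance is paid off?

12 payments

Monthly rate r = 12.2%/12 = 1.01667% = 0.0101667.
Recurrence: B ← B·(1+r) − £144.00.
Month 1: interest £16.11; balance after payment £1,457.11.
Month 2: interest £14.81; balance after payment £1,327.93.
Closed form: n = −ln(1 − rB₀/P)/ln(1+r) = −ln(0.8881)/ln(1.01017) ≈ 11.732, so the balance reaches zero during payment 12.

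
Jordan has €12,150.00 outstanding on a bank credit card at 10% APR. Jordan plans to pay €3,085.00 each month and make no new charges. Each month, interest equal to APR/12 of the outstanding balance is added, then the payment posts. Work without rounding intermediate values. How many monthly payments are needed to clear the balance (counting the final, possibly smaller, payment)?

Monthly rate r = 10%/12 = 0.833333% = 0.00833333.
Recurrence: B ← B·(1+r) − €3,085.00.
Month 1: interest €101.25; balance after payment €9,166.25.
Month 2: interest €76.39; balance after payment €6,157.64.
Month 3: interest €51.31; balance after payment €3,123.95.
Month 4: interest €26.03; balance after payment €64.98.
Month 5: interest €0.54; balance after payment €0.00.

5 payments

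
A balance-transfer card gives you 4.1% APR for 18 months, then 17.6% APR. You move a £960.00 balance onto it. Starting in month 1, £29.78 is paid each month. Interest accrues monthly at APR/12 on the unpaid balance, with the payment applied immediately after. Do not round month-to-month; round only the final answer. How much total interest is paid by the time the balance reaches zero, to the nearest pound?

Promo months 1–18 at r₀ = 4.1%/12 = 0.00341667; months 19+ at r₁ = 17.6%/12 = 0.0146667.
After month 18: iterate B ← B·(1+r₀) − £29.78 for 18 months → £468.89.
Then at r₁ with £29.78/mo: n₂ = −ln(1 − r₁·B/P)/ln(1+r₁) ≈ 18.03 → 19 more payments.
Total paid = 36·£29.78 + £1.01 = £1,073.09; interest = £1,073.09 − £960.00 = £113.09.

£113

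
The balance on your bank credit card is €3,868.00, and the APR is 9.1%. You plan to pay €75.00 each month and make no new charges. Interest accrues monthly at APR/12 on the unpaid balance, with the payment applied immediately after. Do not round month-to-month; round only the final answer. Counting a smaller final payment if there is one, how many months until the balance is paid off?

66 payments

Monthly rate r = 9.1%/12 = 0.758333% = 0.00758333.
Recurrence: B ← B·(1+r) − €75.00.
Month 1: interest €29.33; balance after payment €3,822.33.
Month 2: interest €28.99; balance after payment €3,776.32.
Closed form: n = −ln(1 − rB₀/P)/ln(1+r) = −ln(0.6089)/ln(1.00758) ≈ 65.667, so the balance reaches zero during payment 66.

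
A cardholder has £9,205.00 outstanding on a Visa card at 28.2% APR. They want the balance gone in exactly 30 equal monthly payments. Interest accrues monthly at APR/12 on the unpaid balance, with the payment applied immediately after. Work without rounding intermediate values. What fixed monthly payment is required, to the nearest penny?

Monthly rate r = 28.2%/12 = 2.35% = 0.0235.
Level-payment amortization: P = B₀·r / (1 − (1+r)^(−n)) = 9205.00·0.0235 / (1 − 1.0235^(−30)).
Denominator 1 − (1+r)^(−30) = 0.501844889.
P = 216.317 / 0.501844889 ≈ 431.04.

£431.04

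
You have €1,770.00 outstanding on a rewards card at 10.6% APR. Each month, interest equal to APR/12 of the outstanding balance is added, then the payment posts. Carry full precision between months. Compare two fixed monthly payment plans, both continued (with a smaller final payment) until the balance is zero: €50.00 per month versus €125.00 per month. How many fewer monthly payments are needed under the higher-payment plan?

Monthly rate r = 10.6%/12 = 0.883333% = 0.00883333.
At €50.00/mo: n = ⌈−ln(1 − rB₀/P)/ln(1+r)⌉ = 43 payments (last €31.96); total interest = total paid − €1,770.00 = €361.96.
At €125.00/mo: 16 payments (last €24.31); total interest €129.31.
Payments saved = 43 − 16 = 27.

27 fewer payments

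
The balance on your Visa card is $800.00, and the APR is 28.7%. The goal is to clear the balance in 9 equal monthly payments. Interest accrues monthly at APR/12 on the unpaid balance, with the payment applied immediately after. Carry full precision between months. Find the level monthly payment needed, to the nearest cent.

Monthly rate r = 28.7%/12 = 2.39167% = 0.0239167.
Level-payment amortization: P = B₀·r / (1 − (1+r)^(−n)) = 800.00·0.0239167 / (1 − 1.02392^(−9)).
Denominator 1 − (1+r)^(−9) = 0.191614547.
P = 19.1333 / 0.191614547 ≈ 99.85.

$99.85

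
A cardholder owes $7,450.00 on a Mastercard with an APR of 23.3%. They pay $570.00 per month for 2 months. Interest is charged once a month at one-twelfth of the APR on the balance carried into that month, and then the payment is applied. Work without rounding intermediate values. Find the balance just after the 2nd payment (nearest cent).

Monthly rate r = 23.3%/12 = 1.94167% = 0.0194167.
Each month: B ← B·(1+r) − $570.00.
Month 1: interest $144.65; balance after payment $7,024.65.
Month 2: interest $136.40; balance after payment $6,591.05.

$6,591.05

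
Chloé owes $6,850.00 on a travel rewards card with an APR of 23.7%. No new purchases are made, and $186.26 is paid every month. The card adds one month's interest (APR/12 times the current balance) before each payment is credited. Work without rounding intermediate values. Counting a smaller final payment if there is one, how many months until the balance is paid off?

67 months

Monthly rate r = 23.7%/12 = 1.975% = 0.01975.
Recurrence: B ← B·(1+r) − $186.26.
Month 1: interest $135.29; balance after payment $6,799.03.
Month 2: interest $134.28; balance after payment $6,747.05.
Closed form: n = −ln(1 − rB₀/P)/ln(1+r) = −ln(0.27366)/ln(1.01975) ≈ 66.259, so the balance reaches zero during payment 67.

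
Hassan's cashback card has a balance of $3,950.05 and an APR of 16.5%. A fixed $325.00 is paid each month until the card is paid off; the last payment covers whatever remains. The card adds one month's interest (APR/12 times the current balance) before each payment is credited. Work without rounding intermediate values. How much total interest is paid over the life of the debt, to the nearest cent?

Monthly rate r = 16.5%/12 = 1.375% = 0.01375.
Payoff takes n = ⌈−ln(1 − rB₀/P)/ln(1+r)⌉ = ⌈13.390⌉ = 14 payments; the last is $127.39.
Total paid = 13·$325.00 + $127.39 = $4,352.39.
Total interest = total paid − principal = $4,352.39 − $3,950.05 = $402.34.

$402.34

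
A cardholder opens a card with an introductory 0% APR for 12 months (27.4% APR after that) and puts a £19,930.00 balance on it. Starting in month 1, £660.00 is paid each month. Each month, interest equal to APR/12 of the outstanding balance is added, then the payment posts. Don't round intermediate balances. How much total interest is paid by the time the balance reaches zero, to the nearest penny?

£3,689.67

Promo months 1–12 at r₀ = 0%/12 = 0; months 13+ at r₁ = 27.4%/12 = 0.0228333.
After month 12 (no interest yet): B = £19,930.00 − 12·£660.00 = £12,010.00.
Then at r₁ with £660.00/mo: n₂ = −ln(1 − r₁·B/P)/ln(1+r₁) ≈ 23.79 → 24 more payments.
Total paid = 35·£660.00 + £519.67 = £23,619.67; interest = £23,619.67 − £19,930.00 = £3,689.67.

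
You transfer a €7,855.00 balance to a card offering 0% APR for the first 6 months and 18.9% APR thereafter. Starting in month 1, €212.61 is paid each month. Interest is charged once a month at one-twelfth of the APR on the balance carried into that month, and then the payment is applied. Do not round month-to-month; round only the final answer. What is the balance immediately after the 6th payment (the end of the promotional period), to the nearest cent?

€6,579.34

Promo months 1–6 at r₀ = 0%/12 = 0; months 7+ at r₁ = 18.9%/12 = 0.01575.
After month 6 (no interest yet): B = €7,855.00 − 6·€212.61 = €6,579.34.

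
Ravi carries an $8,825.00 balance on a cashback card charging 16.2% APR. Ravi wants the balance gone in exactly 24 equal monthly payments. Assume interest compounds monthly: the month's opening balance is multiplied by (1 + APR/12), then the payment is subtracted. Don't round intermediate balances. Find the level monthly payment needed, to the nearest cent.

Monthly rate r = 16.2%/12 = 1.35% = 0.0135.
Level-payment amortization: P = B₀·r / (1 − (1+r)^(−n)) = 8825.00·0.0135 / (1 − 1.0135^(−24)).
Denominator 1 − (1+r)^(−24) = 0.275180402.
P = 119.138 / 0.275180402 ≈ 432.94.

$432.94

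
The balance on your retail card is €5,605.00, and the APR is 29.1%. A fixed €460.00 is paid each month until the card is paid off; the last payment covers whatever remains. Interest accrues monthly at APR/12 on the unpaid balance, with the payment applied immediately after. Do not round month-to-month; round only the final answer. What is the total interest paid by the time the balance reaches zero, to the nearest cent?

Monthly rate r = 29.1%/12 = 2.425% = 0.02425.
Payoff takes n = ⌈−ln(1 − rB₀/P)/ln(1+r)⌉ = ⌈14.617⌉ = 15 payments; the last is €285.26.
Total paid = 14·€460.00 + €285.26 = €6,725.26.
Total interest = total paid − principal = €6,725.26 − €5,605.00 = €1,120.26.

€1,120.26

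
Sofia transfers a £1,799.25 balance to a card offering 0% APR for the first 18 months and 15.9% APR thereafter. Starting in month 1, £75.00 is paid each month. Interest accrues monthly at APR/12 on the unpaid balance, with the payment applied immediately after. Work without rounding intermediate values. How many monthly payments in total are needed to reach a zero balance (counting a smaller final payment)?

25 months

Promo months 1–18 at r₀ = 0%/12 = 0; months 19+ at r₁ = 15.9%/12 = 0.01325.
After month 18 (no interest yet): B = £1,799.25 − 18·£75.00 = £449.25.
Then at r₁ with £75.00/mo: n₂ = −ln(1 − r₁·B/P)/ln(1+r₁) ≈ 6.28 → 7 more payments.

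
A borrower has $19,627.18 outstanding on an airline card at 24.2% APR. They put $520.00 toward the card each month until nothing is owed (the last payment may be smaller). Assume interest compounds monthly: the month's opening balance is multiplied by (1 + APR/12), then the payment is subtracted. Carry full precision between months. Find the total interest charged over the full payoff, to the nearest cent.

Monthly rate r = 24.2%/12 = 2.01667% = 0.0201667.
Payoff takes n = ⌈−ln(1 − rB₀/P)/ln(1+r)⌉ = ⌈71.725⌉ = 72 payments; the last is $377.84.
Total paid = 71·$520.00 + $377.84 = $37,297.84.
Total interest = total paid − principal = $37,297.84 − $19,627.18 = $17,670.66.

$17,670.66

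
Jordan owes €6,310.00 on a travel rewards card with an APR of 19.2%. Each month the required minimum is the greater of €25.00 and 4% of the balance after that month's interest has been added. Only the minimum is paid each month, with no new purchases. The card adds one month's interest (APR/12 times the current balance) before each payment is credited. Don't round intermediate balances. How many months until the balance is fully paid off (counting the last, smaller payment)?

125 months

Monthly rate r = 19.2%/12 = 1.6% = 0.016.
While 4% of the post-interest balance exceeds €25.00, each month B ← (B·(1+r))·(1 − 0.04), i.e. B shrinks by the factor (1+r)·0.96 = 0.97536.
This holds for months 1–94. Entering month 95 the balance is €604.69; 4% of the post-interest balance is now below €25.00, so the flat €25.00 minimum applies from here.
From month 95 a fixed €25.00 at rate r clears €604.69 in 31 more payments. Total: 94 + 31 = 125 months.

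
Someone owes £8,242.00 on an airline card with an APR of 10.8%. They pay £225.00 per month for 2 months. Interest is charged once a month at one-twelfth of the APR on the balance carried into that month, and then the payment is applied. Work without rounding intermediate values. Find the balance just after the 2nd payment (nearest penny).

£7,939.00

Monthly rate r = 10.8%/12 = 0.9% = 0.009.
Each month: B ← B·(1+r) − £225.00.
Month 1: interest £74.18; balance after payment £8,091.18.
Month 2: interest £72.82; balance after payment £7,939.00.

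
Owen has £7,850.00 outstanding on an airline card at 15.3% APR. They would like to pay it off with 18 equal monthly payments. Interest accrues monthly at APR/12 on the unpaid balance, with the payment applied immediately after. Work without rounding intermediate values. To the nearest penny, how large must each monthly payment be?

£490.83

Monthly rate r = 15.3%/12 = 1.275% = 0.01275.
Level-payment amortization: P = B₀·r / (1 − (1+r)^(−n)) = 7850.00·0.01275 / (1 − 1.01275^(−18)).
Denominator 1 − (1+r)^(−18) = 0.203914953.
P = 100.088 / 0.203914953 ≈ 490.83.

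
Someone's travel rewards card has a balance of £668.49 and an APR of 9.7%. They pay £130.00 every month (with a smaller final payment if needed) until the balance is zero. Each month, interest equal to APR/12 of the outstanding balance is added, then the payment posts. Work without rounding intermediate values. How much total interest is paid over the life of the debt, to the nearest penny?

£17.15

Monthly rate r = 9.7%/12 = 0.808333% = 0.00808333.
Payoff takes n = ⌈−ln(1 − rB₀/P)/ln(1+r)⌉ = ⌈5.273⌉ = 6 payments; the last is £35.64.
Total paid = 5·£130.00 + £35.64 = £685.64.
Total interest = total paid − principal = £685.64 − £668.49 = £17.15.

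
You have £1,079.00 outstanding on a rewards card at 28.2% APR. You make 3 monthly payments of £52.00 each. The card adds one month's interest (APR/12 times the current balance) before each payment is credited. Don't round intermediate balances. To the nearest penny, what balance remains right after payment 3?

Monthly rate r = 28.2%/12 = 2.35% = 0.0235.
Each month: B ← B·(1+r) − £52.00.
Month 1: interest £25.36; balance after payment £1,052.36.
Month 2: interest £24.73; balance after payment £1,025.09.
Month 3: interest £24.09; balance after payment £997.18.

£997.18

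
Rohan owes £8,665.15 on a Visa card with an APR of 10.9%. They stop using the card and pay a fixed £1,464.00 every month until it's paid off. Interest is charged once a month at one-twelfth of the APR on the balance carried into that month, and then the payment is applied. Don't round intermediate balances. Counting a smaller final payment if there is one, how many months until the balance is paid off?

Monthly rate r = 10.9%/12 = 0.908333% = 0.00908333.
Recurrence: B ← B·(1+r) − £1,464.00.
Month 1: interest £78.71; balance after payment £7,279.86.
Month 2: interest £66.13; balance after payment £5,881.98.
Closed form: n = −ln(1 − rB₀/P)/ln(1+r) = −ln(0.94624)/ln(1.00908) ≈ 6.111, so the balance reaches zero during payment 7.

7 months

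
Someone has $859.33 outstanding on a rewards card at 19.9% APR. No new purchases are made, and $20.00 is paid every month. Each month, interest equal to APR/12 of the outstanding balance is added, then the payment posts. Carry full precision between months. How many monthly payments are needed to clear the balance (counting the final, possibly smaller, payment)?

Monthly rate r = 19.9%/12 = 1.65833% = 0.0165833.
Recurrence: B ← B·(1+r) − $20.00.
Month 1: interest $14.25; balance after payment $853.58.
Month 2: interest $14.16; balance after payment $847.74.
Closed form: n = −ln(1 − rB₀/P)/ln(1+r) = −ln(0.28747)/ln(1.01658) ≈ 75.795, so the balance reaches zero during payment 76.

76 months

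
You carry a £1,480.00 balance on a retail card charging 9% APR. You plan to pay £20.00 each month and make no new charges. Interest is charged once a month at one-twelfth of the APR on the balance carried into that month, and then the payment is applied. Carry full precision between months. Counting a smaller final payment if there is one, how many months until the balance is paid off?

109 months

Monthly rate r = 9%/12 = 0.75% = 0.0075.
Recurrence: B ← B·(1+r) − £20.00.
Month 1: interest £11.10; balance after payment £1,471.10.
Month 2: interest £11.03; balance after payment £1,462.13.
Closed form: n = −ln(1 − rB₀/P)/ln(1+r) = −ln(0.445)/ln(1.0075) ≈ 108.362, so the balance reaches zero during payment 109.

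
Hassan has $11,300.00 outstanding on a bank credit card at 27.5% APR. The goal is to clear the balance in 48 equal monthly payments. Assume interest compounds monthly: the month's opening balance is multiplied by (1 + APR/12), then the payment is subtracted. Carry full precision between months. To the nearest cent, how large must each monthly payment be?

$390.60

Monthly rate r = 27.5%/12 = 2.29167% = 0.0229167.
Level-payment amortization: P = B₀·r / (1 − (1+r)^(−n)) = 11300.00·0.0229167 / (1 − 1.02292^(−48)).
Denominator 1 − (1+r)^(−48) = 0.662970612.
P = 258.958 / 0.662970612 ≈ 390.60.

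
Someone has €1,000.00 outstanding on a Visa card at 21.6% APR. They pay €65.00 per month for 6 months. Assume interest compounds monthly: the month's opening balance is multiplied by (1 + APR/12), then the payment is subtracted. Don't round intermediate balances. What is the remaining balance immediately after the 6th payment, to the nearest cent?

€705.00

Monthly rate r = 21.6%/12 = 1.8% = 0.018.
Each month: B ← B·(1+r) − €65.00.
Month 1: interest €18.00; balance after payment €953.00.
Month 2: interest €17.15; balance after payment €905.15.
Month 3: interest €16.29; balance after payment €856.45.
Month 4: interest €15.42; balance after payment €806.86.
Month 5: interest €14.52; balance after payment €756.39.
Month 6: interest €13.61; balance after payment €705.00.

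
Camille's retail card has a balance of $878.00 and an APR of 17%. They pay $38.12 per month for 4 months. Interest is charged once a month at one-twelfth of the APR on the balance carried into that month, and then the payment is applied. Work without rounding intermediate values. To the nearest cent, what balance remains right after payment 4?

$773.07

Monthly rate r = 17%/12 = 1.41667% = 0.0141667.
Each month: B ← B·(1+r) − $38.12.
Month 1: interest $12.44; balance after payment $852.32.
Month 2: interest $12.07; balance after payment $826.27.
Month 3: interest $11.71; balance after payment $799.86.
Month 4: interest $11.33; balance after payment $773.07.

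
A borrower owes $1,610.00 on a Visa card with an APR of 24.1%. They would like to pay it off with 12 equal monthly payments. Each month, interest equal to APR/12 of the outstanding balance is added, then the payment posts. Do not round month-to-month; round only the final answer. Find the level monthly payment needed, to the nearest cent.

Monthly rate r = 24.1%/12 = 2.00833% = 0.0200833.
Level-payment amortization: P = B₀·r / (1 − (1+r)^(−n)) = 1610.00·0.0200833 / (1 − 1.02008^(−12)).
Denominator 1 − (1+r)^(−12) = 0.212279447.
P = 32.3342 / 0.212279447 ≈ 152.32.

$152.32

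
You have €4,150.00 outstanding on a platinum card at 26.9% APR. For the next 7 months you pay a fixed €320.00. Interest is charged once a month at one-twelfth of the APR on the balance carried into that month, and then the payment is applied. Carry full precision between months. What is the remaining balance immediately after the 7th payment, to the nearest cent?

€2,450.28

Monthly rate r = 26.9%/12 = 2.24167% = 0.0224167.
Each month: B ← B·(1+r) − €320.00.
Month 1: interest €93.03; balance after payment €3,923.03.
Month 2: interest €87.94; balance after payment €3,690.97.
Month 3: interest €82.74; balance after payment €3,453.71.
Month 4: interest €77.42; balance after payment €3,211.13.
Month 5: interest €71.98; balance after payment €2,963.11.
Month 6: interest €66.42; balance after payment €2,709.54.
Month 7: interest €60.74; balance after payment €2,450.28.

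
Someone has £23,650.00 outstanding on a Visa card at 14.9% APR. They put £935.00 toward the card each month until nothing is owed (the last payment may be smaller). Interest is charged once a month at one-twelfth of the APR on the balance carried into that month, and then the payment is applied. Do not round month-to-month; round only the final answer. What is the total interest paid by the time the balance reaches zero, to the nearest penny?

£4,914.48

Monthly rate r = 14.9%/12 = 1.24167% = 0.0124167.
Payoff takes n = ⌈−ln(1 − rB₀/P)/ln(1+r)⌉ = ⌈30.549⌉ = 31 payments; the last is £514.48.
Total paid = 30·£935.00 + £514.48 = £28,564.48.
Total interest = total paid − principal = £28,564.48 − £23,650.00 = £4,914.48.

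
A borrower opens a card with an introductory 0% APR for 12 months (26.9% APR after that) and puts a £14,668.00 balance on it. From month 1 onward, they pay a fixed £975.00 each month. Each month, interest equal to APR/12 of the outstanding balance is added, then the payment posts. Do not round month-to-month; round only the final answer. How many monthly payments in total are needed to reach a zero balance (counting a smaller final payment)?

16 payments

Promo months 1–12 at r₀ = 0%/12 = 0; months 13+ at r₁ = 26.9%/12 = 0.0224167.
After month 12 (no interest yet): B = £14,668.00 − 12·£975.00 = £2,968.00.
Then at r₁ with £975.00/mo: n₂ = −ln(1 − r₁·B/P)/ln(1+r₁) ≈ 3.19 → 4 more payments.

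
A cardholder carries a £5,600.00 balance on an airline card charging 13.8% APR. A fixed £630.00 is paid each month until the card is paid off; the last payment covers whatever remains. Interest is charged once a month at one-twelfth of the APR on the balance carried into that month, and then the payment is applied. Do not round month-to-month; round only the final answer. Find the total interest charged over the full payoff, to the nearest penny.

£342.14

Monthly rate r = 13.8%/12 = 1.15% = 0.0115.
Payoff takes n = ⌈−ln(1 − rB₀/P)/ln(1+r)⌉ = ⌈9.431⌉ = 10 payments; the last is £272.14.
Total paid = 9·£630.00 + £272.14 = £5,942.14.
Total interest = total paid − principal = £5,942.14 − £5,600.00 = £342.14.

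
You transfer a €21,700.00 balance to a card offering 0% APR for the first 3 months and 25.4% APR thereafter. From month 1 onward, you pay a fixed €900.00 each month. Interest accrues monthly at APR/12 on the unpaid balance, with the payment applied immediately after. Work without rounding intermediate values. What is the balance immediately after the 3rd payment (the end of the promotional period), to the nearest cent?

€19,000.00

Promo months 1–3 at r₀ = 0%/12 = 0; months 4+ at r₁ = 25.4%/12 = 0.0211667.
After month 3 (no interest yet): B = €21,700.00 − 3·€900.00 = €19,000.00.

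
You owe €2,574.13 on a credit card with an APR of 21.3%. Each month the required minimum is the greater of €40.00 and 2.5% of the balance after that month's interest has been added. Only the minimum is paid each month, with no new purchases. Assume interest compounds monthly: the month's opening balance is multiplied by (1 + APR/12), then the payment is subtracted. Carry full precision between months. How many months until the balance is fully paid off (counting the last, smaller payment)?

132 months

Monthly rate r = 21.3%/12 = 1.775% = 0.01775.
While 2.5% of the post-interest balance exceeds €40.00, each month B ← (B·(1+r))·(1 − 0.025), i.e. B shrinks by the factor (1+r)·0.975 = 0.99231.
This holds for months 1–64. Entering month 65 the balance is €1,570.21; 2.5% of the post-interest balance is now below €40.00, so the flat €40.00 minimum applies from here.
From month 65 a fixed €40.00 at rate r clears €1,570.21 in 68 more payments. Total: 64 + 68 = 132 months.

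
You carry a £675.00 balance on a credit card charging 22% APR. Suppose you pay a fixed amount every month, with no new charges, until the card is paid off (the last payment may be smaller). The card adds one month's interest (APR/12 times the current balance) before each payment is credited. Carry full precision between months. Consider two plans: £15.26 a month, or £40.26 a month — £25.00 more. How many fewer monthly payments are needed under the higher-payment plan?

Monthly rate r = 22%/12 = 1.83333% = 0.0183333.
At £15.26/mo: n = ⌈−ln(1 − rB₀/P)/ln(1+r)⌉ = 92 payments (last £10.52); total interest = total paid − £675.00 = £724.18.
At £40.26/mo: 21 payments (last £8.76); total interest £138.96.
Payments saved = 92 − 21 = 71.

71 fewer payments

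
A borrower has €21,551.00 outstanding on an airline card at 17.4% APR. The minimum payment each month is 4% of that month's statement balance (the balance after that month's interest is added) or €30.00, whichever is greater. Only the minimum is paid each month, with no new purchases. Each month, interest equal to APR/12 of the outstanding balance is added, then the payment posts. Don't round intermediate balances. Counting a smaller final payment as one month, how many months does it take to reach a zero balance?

159 months

Monthly rate r = 17.4%/12 = 1.45% = 0.0145.
While 4% of the post-interest balance exceeds €30.00, each month B ← (B·(1+r))·(1 − 0.04), i.e. B shrinks by the factor (1+r)·0.96 = 0.97392.
This holds for months 1–128. Entering month 129 the balance is €731.89; 4% of the post-interest balance is now below €30.00, so the flat €30.00 minimum applies from here.
From month 129 a fixed €30.00 at rate r clears €731.89 in 31 more payments. Total: 128 + 31 = 159 months.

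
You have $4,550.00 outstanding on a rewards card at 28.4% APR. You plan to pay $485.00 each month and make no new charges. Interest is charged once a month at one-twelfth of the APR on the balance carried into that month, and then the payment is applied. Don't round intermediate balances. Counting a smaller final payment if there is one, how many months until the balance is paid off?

11 payments

Monthly rate r = 28.4%/12 = 2.36667% = 0.0236667.
Recurrence: B ← B·(1+r) − $485.00.
Month 1: interest $107.68; balance after payment $4,172.68.
Month 2: interest $98.75; balance after payment $3,786.44.
Closed form: n = −ln(1 − rB₀/P)/ln(1+r) = −ln(0.77797)/ln(1.02367) ≈ 10.733, so the balance reaches zero during payment 11.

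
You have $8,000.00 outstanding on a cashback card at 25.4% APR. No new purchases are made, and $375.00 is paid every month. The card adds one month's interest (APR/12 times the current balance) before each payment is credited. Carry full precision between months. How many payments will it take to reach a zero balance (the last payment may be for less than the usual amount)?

29 months

Monthly rate r = 25.4%/12 = 2.11667% = 0.0211667.
Recurrence: B ← B·(1+r) − $375.00.
Month 1: interest $169.33; balance after payment $7,794.33.
Month 2: interest $164.98; balance after payment $7,584.31.
Closed form: n = −ln(1 − rB₀/P)/ln(1+r) = −ln(0.54844)/ln(1.02117) ≈ 28.677, so the balance reaches zero during payment 29.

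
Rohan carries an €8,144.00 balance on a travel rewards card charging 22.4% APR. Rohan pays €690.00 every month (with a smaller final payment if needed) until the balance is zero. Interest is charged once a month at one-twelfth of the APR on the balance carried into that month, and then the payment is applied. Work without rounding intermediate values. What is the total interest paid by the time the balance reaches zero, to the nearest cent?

Monthly rate r = 22.4%/12 = 1.86667% = 0.0186667.
Payoff takes n = ⌈−ln(1 − rB₀/P)/ln(1+r)⌉ = ⌈13.457⌉ = 14 payments; the last is €316.58.
Total paid = 13·€690.00 + €316.58 = €9,286.58.
Total interest = total paid − principal = €9,286.58 − €8,144.00 = €1,142.58.

€1,142.58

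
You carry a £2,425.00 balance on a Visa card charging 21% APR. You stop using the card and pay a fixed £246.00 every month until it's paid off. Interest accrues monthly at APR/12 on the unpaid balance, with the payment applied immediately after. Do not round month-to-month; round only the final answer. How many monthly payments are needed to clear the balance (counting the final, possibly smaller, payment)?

Monthly rate r = 21%/12 = 1.75% = 0.0175.
Recurrence: B ← B·(1+r) − £246.00.
Month 1: interest £42.44; balance after payment £2,221.44.
Month 2: interest £38.88; balance after payment £2,014.31.
Closed form: n = −ln(1 − rB₀/P)/ln(1+r) = −ln(0.82749)/ln(1.0175) ≈ 10.915, so the balance reaches zero during payment 11.

11 payments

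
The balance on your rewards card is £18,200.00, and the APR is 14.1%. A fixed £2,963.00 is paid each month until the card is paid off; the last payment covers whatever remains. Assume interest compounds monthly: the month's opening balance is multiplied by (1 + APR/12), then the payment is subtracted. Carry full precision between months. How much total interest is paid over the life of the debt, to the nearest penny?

Monthly rate r = 14.1%/12 = 1.175% = 0.01175.
Payoff takes n = ⌈−ln(1 − rB₀/P)/ln(1+r)⌉ = ⌈6.413⌉ = 7 payments; the last is £1,227.16.
Total paid = 6·£2,963.00 + £1,227.16 = £19,005.16.
Total interest = total paid − principal = £19,005.16 − £18,200.00 = £805.16.

£805.16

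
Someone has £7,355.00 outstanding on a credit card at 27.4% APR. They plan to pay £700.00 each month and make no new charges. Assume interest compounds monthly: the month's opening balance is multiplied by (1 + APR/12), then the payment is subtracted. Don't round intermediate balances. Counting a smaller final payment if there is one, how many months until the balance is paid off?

13 payments

Monthly rate r = 27.4%/12 = 2.28333% = 0.0228333.
Recurrence: B ← B·(1+r) − £700.00.
Month 1: interest £167.94; balance after payment £6,822.94.
Month 2: interest £155.79; balance after payment £6,278.73.
Closed form: n = −ln(1 − rB₀/P)/ln(1+r) = −ln(0.76009)/ln(1.02283) ≈ 12.151, so the balance reaches zero during payment 13.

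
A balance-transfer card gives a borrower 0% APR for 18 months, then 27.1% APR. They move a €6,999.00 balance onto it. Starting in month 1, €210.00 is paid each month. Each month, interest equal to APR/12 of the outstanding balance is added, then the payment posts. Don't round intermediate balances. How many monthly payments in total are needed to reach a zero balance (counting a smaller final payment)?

38 months

Promo months 1–18 at r₀ = 0%/12 = 0; months 19+ at r₁ = 27.1%/12 = 0.0225833.
After month 18 (no interest yet): B = €6,999.00 − 18·€210.00 = €3,219.00.
Then at r₁ with €210.00/mo: n₂ = −ln(1 − r₁·B/P)/ln(1+r₁) ≈ 19.03 → 20 more payments.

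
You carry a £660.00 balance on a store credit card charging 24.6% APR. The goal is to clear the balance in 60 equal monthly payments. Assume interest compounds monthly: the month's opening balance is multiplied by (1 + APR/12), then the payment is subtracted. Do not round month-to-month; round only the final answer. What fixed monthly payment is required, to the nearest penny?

Monthly rate r = 24.6%/12 = 2.05% = 0.0205.
Level-payment amortization: P = B₀·r / (1 − (1+r)^(−n)) = 660.00·0.0205 / (1 − 1.0205^(−60)).
Denominator 1 − (1+r)^(−60) = 0.704049242.
P = 13.53 / 0.704049242 ≈ 19.22.

£19.22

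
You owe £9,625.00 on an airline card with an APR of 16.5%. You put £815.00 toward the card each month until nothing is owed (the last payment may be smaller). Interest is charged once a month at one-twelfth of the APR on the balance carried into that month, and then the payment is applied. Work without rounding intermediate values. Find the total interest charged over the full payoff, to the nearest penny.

Monthly rate r = 16.5%/12 = 1.375% = 0.01375.
Payoff takes n = ⌈−ln(1 − rB₀/P)/ln(1+r)⌉ = ⌈12.975⌉ = 13 payments; the last is £795.11.
Total paid = 12·£815.00 + £795.11 = £10,575.11.
Total interest = total paid − principal = £10,575.11 − £9,625.00 = £950.11.

£950.11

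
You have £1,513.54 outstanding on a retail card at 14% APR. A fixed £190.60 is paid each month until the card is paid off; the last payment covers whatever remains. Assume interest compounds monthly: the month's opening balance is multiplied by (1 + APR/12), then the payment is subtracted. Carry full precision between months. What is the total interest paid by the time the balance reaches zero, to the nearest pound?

£84

Monthly rate r = 14%/12 = 1.16667% = 0.0116667.
Payoff takes n = ⌈−ln(1 − rB₀/P)/ln(1+r)⌉ = ⌈8.382⌉ = 9 payments; the last is £73.01.
Total paid = 8·£190.60 + £73.01 = £1,597.81.
Total interest = total paid − principal = £1,597.81 − £1,513.54 = £84.27.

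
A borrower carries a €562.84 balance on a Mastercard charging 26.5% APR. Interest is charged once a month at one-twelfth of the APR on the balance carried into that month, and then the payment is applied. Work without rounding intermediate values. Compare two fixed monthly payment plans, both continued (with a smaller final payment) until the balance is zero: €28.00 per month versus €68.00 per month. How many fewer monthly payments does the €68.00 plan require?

Monthly rate r = 26.5%/12 = 2.20833% = 0.0220833.
At €28.00/mo: n = ⌈−ln(1 − rB₀/P)/ln(1+r)⌉ = 27 payments (last €24.26); total interest = total paid − €562.84 = €189.42.
At €68.00/mo: 10 payments (last €16.53); total interest €65.69.
Payments saved = 27 − 10 = 17.

17 fewer payments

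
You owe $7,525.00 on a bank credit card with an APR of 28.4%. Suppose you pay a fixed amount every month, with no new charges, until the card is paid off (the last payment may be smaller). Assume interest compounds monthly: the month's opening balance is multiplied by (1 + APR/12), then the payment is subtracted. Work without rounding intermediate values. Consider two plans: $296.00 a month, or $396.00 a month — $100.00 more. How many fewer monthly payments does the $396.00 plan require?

14 fewer payments

Monthly rate r = 28.4%/12 = 2.36667% = 0.0236667.
At $296.00/mo: n = ⌈−ln(1 − rB₀/P)/ln(1+r)⌉ = 40 payments (last $104.62); total interest = total paid − $7,525.00 = $4,123.62.
At $396.00/mo: 26 payments (last $213.89); total interest $2,588.89.
Payments saved = 40 − 26 = 14.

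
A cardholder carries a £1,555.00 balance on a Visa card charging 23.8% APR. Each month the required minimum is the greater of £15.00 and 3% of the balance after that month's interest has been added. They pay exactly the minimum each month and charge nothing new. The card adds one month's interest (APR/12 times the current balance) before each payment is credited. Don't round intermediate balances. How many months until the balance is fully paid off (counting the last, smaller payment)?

160 months

Monthly rate r = 23.8%/12 = 1.98333% = 0.0198333.
While 3% of the post-interest balance exceeds £15.00, each month B ← (B·(1+r))·(1 − 0.03), i.e. B shrinks by the factor (1+r)·0.97 = 0.98924.
This holds for months 1–107. Entering month 108 the balance is £488.57; 3% of the post-interest balance is now below £15.00, so the flat £15.00 minimum applies from here.
From month 108 a fixed £15.00 at rate r clears £488.57 in 53 more payments. Total: 107 + 53 = 160 months.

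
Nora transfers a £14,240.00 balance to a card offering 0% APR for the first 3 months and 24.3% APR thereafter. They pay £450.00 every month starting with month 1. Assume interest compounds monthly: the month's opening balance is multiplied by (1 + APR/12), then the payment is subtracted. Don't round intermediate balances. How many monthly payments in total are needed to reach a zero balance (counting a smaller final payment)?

47 payments

Promo months 1–3 at r₀ = 0%/12 = 0; months 4+ at r₁ = 24.3%/12 = 0.02025.
After month 3 (no interest yet): B = £14,240.00 − 3·£450.00 = £12,890.00.
Then at r₁ with £450.00/mo: n₂ = −ln(1 − r₁·B/P)/ln(1+r₁) ≈ 43.28 → 44 more payments.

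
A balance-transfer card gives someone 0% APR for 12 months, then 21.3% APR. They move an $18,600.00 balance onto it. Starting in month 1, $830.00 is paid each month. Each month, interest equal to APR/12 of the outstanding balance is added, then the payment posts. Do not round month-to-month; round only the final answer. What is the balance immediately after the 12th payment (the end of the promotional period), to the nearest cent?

Promo months 1–12 at r₀ = 0%/12 = 0; months 13+ at r₁ = 21.3%/12 = 0.01775.
After month 12 (no interest yet): B = $18,600.00 − 12·$830.00 = $8,640.00.

$8,640.00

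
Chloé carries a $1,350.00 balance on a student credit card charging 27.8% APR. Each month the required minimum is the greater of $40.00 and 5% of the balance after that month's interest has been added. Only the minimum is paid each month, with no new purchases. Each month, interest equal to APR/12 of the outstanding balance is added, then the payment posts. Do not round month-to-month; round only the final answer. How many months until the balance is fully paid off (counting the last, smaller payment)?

Monthly rate r = 27.8%/12 = 2.31667% = 0.0231667.
While 5% of the post-interest balance exceeds $40.00, each month B ← (B·(1+r))·(1 − 0.05), i.e. B shrinks by the factor (1+r)·0.95 = 0.97201.
This holds for months 1–20. Entering month 21 the balance is $765.13; 5% of the post-interest balance is now below $40.00, so the flat $40.00 minimum applies from here.
From month 21 a fixed $40.00 at rate r clears $765.13 in 26 more payments. Total: 20 + 26 = 46 months.

46 months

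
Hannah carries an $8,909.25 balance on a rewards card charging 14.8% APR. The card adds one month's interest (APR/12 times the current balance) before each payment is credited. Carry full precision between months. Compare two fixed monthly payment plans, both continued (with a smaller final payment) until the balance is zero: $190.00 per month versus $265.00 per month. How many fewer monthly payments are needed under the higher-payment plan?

27 fewer payments

Monthly rate r = 14.8%/12 = 1.23333% = 0.0123333.
At $190.00/mo: n = ⌈−ln(1 − rB₀/P)/ln(1+r)⌉ = 71 payments (last $84.84); total interest = total paid − $8,909.25 = $4,475.59.
At $265.00/mo: 44 payments (last $182.94); total interest $2,668.69.
Payments saved = 71 − 44 = 27.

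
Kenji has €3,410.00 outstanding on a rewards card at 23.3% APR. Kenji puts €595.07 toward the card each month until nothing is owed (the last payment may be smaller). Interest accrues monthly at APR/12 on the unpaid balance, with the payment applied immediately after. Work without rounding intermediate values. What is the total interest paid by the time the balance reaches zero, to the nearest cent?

€240.72

Monthly rate r = 23.3%/12 = 1.94167% = 0.0194167.
Payoff takes n = ⌈−ln(1 − rB₀/P)/ln(1+r)⌉ = ⌈6.134⌉ = 7 payments; the last is €80.30.
Total paid = 6·€595.07 + €80.30 = €3,650.72.
Total interest = total paid − principal = €3,650.72 − €3,410.00 = €240.72.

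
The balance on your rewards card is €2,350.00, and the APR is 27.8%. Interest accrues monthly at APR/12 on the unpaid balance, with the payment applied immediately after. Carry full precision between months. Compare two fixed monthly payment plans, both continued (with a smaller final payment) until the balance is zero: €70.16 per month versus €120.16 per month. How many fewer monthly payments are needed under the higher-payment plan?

39 fewer payments

Monthly rate r = 27.8%/12 = 2.31667% = 0.0231667.
At €70.16/mo: n = ⌈−ln(1 − rB₀/P)/ln(1+r)⌉ = 66 payments (last €22.52); total interest = total paid − €2,350.00 = €2,232.92.
At €120.16/mo: 27 payments (last €42.20); total interest €816.36.
Payments saved = 66 − 27 = 39.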